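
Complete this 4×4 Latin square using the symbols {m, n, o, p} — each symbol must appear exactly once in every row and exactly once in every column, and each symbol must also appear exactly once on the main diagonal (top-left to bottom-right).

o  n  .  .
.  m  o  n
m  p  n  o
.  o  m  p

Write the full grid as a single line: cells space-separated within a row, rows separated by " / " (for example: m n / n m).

o n p m / p m o n / m p n o / n o m p

row 1 has {n,o}; column 3 has {m,n,o} — only p is left for (r1,c3).
row 1 has {n,o,p}; column 4 has {n,o,p} — only m is left for (r1,c4).
row 2 has {m,n,o}; column 1 has {m,o} — only p is left for (r2,c1).
row 4 has {m,o,p}; column 1 has {m,o,p} — only n is left for (r4,c1).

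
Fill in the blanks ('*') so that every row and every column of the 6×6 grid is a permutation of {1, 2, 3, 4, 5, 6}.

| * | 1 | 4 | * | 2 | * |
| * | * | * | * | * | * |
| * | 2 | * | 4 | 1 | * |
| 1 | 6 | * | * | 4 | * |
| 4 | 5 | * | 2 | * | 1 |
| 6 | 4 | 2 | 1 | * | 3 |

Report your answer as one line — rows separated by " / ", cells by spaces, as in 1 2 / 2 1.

3 1 4 6 2 5 / 2 3 1 5 6 4 / 5 2 3 4 1 6 / 1 6 5 3 4 2 / 4 5 6 2 3 1 / 6 4 2 1 5 3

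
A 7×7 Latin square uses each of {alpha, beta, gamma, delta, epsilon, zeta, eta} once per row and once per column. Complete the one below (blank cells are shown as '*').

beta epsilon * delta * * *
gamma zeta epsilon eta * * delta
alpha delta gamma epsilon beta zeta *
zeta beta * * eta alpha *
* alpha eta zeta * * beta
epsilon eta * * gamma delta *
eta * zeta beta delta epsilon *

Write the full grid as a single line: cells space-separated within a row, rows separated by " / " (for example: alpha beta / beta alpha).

beta epsilon alpha delta zeta eta gamma / gamma zeta epsilon eta alpha beta delta / alpha delta gamma epsilon beta zeta eta / zeta beta delta gamma eta alpha epsilon / delta alpha eta zeta epsilon gamma beta / epsilon eta beta alpha gamma delta zeta / eta gamma zeta beta delta epsilon alpha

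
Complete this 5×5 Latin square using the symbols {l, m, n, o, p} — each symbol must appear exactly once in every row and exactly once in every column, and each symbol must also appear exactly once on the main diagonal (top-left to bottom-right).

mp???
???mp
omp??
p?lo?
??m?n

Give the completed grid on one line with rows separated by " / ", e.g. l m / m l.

m p n l o / n l o m p / o m p n l / p n l o m / l o m p n

row 2 has {m,p}; column 2 has {m,p}; the diagonal has {m,n,o,p} — only l is left for (r2,c2).
row 3 has {m,o,p}; column 5 has {n,p} — only l is left for (r3,c5).
row 4 has {l,o,p}; column 2 has {l,m,p} — only n is left for (r4,c2).
row 4 has {l,n,o,p}; column 5 has {l,n,p} — only m is left for (r4,c5).
row 5 has {m,n}; column 1 has {m,o,p} — only l is left for (r5,c1).
row 5 has {l,m,n}; column 2 has {l,m,n,p} — only o is left for (r5,c2).
row 5 has {l,m,n,o}; column 4 has {m,o} — only p is left for (r5,c4).
row 1 has {m,p}; column 5 has {l,m,n,p} — only o is left for (r1,c5).
row 2 has {l,m,p}; column 1 has {l,m,o,p} — only n is left for (r2,c1).
row 2 has {l,m,n,p}; column 3 has {l,m,p} — only o is left for (r2,c3).
row 3 has {l,m,o,p}; column 4 has {m,o,p} — only n is left for (r3,c4).
row 1 has {m,o,p}; column 3 has {l,m,o,p} — only n is left for (r1,c3).
row 1 has {m,n,o,p}; column 4 has {m,n,o,p} — only l is left for (r1,c4).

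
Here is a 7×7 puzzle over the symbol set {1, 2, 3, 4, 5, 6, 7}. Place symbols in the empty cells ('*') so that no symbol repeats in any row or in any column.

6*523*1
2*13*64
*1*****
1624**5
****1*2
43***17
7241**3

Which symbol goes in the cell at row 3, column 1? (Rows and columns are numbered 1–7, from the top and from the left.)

5

row 3 has {1}; column 7 has {1,2,3,4,5,7} — only 6 is left for (r3,c7).
row 4 has {1,2,4,5,6}; column 5 has {1,3} — only 7 is left for (r4,c5).
row 4 has {1,2,4,5,6,7}; column 6 has {1,6} — only 3 is left for (r4,c6).
row 6 has {1,3,4,7}; column 3 has {1,2,4,5} — only 6 is left for (r6,c3).
row 6 has {1,3,4,6,7}; column 4 has {1,2,3,4} — only 5 is left for (r6,c4).
row 6 has {1,3,4,5,6,7}; column 5 has {1,3,7} — only 2 is left for (r6,c5).
row 7 has {1,2,3,4,7}; column 6 has {1,3,6} — only 5 is left for (r7,c6).
row 2 has {1,2,3,4,6}; column 5 has {1,2,3,7} — only 5 is left for (r2,c5).
row 3 has {1,6}; column 4 has {1,2,3,4,5} — only 7 is left for (r3,c4).
row 3 has {1,6,7}; column 5 has {1,2,3,5,7} — only 4 is left for (r3,c5).
row 3 has {1,4,6,7}; column 6 has {1,3,5,6} — only 2 is left for (r3,c6).
row 5 has {1,2}; column 4 has {1,2,3,4,5,7} — only 6 is left for (r5,c4).
row 7 has {1,2,3,4,5,7}; column 5 has {1,2,3,4,5,7} — only 6 is left for (r7,c5).
row 2 has {1,2,3,4,5,6}; column 2 has {1,2,3,6} — only 7 is left for (r2,c2).
row 3 has {1,2,4,6,7}; column 3 has {1,2,4,5,6} — only 3 is left for (r3,c3).
row 5 has {1,2,6}; column 3 has {1,2,3,4,5,6} — only 7 is left for (r5,c3).
row 5 has {1,2,6,7}; column 6 has {1,2,3,5,6} — only 4 is left for (r5,c6).
row 1 has {1,2,3,5,6}; column 2 has {1,2,3,6,7} — only 4 is left for (r1,c2).
row 1 has {1,2,3,4,5,6}; column 6 has {1,2,3,4,5,6} — only 7 is left for (r1,c6).
row 3 has {1,2,3,4,6,7}; column 1 has {1,2,4,6,7} — only 5 is left for (r3,c1).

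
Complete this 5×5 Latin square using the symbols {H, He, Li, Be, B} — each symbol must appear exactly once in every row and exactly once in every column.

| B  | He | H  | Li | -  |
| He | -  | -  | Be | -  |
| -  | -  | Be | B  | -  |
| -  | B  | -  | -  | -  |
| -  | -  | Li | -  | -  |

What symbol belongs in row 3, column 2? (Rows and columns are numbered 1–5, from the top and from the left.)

(r1,c5) = Be
(r2,c3) = B
(r4,c3) = He
(r4,c4) = H
(r4,c5) = Li
(r5,c4) = He
(r2,c5) = H
(r3,c5) = He
(r4,c1) = Be
(r5,c1) = H
(r5,c2) = Be
(r5,c5) = B
(r2,c2) = Li
(r3,c1) = Li
(r3,c2) = H

H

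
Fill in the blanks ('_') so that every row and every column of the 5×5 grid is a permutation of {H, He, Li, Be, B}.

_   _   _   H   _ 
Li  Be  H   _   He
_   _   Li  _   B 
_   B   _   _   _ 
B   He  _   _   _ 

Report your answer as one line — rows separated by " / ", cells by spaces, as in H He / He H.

(r1,c2) = Li
(r1,c5) = Be
(r2,c4) = B
(r3,c2) = H
(r5,c3) = Be
(r5,c4) = Li
(r5,c5) = H
(r1,c1) = He
(r1,c3) = B
(r3,c1) = Be
(r3,c4) = He
(r4,c1) = H
(r4,c3) = He
(r4,c4) = Be
(r4,c5) = Li

He Li B H Be / Li Be H B He / Be H Li He B / H B He Be Li / B He Be Li H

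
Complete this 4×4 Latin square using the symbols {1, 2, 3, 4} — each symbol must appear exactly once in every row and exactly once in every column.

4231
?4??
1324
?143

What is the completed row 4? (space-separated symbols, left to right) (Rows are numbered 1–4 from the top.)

2 1 4 3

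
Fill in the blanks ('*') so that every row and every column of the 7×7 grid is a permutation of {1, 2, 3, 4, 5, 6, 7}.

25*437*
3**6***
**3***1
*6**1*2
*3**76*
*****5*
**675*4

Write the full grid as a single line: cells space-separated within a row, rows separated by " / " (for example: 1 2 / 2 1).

2 5 1 4 3 7 6 / 3 4 5 6 2 1 7 / 6 7 3 5 4 2 1 / 5 6 7 3 1 4 2 / 4 3 2 1 7 6 5 / 7 1 4 2 6 5 3 / 1 2 6 7 5 3 4

(r1,c3) = 1
(r1,c7) = 6
(r5,c7) = 5
(r7,c1) = 1
(r7,c2) = 2
(r7,c6) = 3
(r2,c7) = 7
(r4,c6) = 4
(r5,c1) = 4
(r5,c3) = 2
(r5,c4) = 1
(r6,c7) = 3
(r3,c6) = 2
(r6,c4) = 2
(r2,c6) = 1
(r3,c4) = 5
(r4,c4) = 3
(r2,c2) = 4
(r2,c3) = 5
(r2,c5) = 2
(r3,c2) = 7
(r4,c3) = 7
(r6,c2) = 1
(r6,c3) = 4
(r6,c5) = 6
(r3,c1) = 6
(r3,c5) = 4
(r4,c1) = 5
(r6,c1) = 7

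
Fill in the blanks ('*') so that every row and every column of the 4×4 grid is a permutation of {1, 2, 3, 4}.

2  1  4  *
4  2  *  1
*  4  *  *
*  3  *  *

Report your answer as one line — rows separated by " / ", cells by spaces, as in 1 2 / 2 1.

2 1 4 3 / 4 2 3 1 / 3 4 1 2 / 1 3 2 4

(r1,c4): row 1 has {1,2,4}; column 4 has {1}, so it must be 3.
(r2,c3): row 2 has {1,2,4}; column 3 has {4}, so it must be 3.
(r3,c4): row 3 has {4}; column 4 has {1,3}, so it must be 2.
(r4,c1): row 4 has {3}; column 1 has {2,4}, so it must be 1.
(r4,c3): row 4 has {1,3}; column 3 has {3,4}, so it must be 2.
(r4,c4): row 4 has {1,2,3}; column 4 has {1,2,3}, so it must be 4.
(r3,c1): row 3 has {2,4}; column 1 has {1,2,4}, so it must be 3.
(r3,c3): row 3 has {2,3,4}; column 3 has {2,3,4}, so it must be 1.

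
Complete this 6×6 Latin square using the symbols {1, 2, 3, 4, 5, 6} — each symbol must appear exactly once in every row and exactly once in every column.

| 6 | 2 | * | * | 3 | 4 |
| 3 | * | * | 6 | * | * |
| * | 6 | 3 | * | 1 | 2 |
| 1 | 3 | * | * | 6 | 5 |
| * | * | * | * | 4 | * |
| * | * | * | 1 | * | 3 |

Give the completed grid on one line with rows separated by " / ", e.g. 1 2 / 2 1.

(r1,c4) = 5
(r2,c6) = 1
(r3,c4) = 4
(r4,c4) = 2
(r5,c4) = 3
(r5,c6) = 6
(r1,c3) = 1
(r3,c1) = 5
(r4,c3) = 4
(r5,c1) = 2
(r5,c3) = 5
(r6,c1) = 4
(r6,c2) = 5
(r6,c5) = 2
(r2,c2) = 4
(r2,c3) = 2
(r2,c5) = 5
(r5,c2) = 1
(r6,c3) = 6

6 2 1 5 3 4 / 3 4 2 6 5 1 / 5 6 3 4 1 2 / 1 3 4 2 6 5 / 2 1 5 3 4 6 / 4 5 6 1 2 3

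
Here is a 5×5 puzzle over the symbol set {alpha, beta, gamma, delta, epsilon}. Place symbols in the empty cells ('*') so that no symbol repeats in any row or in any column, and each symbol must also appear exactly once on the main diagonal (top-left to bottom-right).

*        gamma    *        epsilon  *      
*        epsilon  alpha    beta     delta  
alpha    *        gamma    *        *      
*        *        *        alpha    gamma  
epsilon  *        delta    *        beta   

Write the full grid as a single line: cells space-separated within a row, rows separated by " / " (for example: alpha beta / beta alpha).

delta gamma beta epsilon alpha / gamma epsilon alpha beta delta / alpha beta gamma delta epsilon / beta delta epsilon alpha gamma / epsilon alpha delta gamma beta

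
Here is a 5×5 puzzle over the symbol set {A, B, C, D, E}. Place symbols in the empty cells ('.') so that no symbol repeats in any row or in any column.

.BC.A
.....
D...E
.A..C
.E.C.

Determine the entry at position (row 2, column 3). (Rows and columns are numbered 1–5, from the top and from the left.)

E

At row 1, column 1: row 1 has {A,B,C}; column 1 has {D}; that leaves E.
At row 1, column 4: row 1 has {A,B,C,E}; column 4 has {C}; that leaves D.
At row 3, column 2: row 3 has {D,E}; column 2 has {A,B,E}; that leaves C.
At row 4, column 1: row 4 has {A,C}; column 1 has {D,E}; that leaves B.
At row 4, column 4: row 4 has {A,B,C}; column 4 has {C,D}; that leaves E.
At row 5, column 1: row 5 has {C,E}; column 1 has {B,D,E}; that leaves A.
At row 2, column 1: row 2 is empty so far; column 1 has {A,B,D,E}; that leaves C.
At row 2, column 2: row 2 has {C}; column 2 has {A,B,C,E}; that leaves D.
At row 2, column 5: row 2 has {C,D}; column 5 has {A,C,E}; that leaves B.
At row 4, column 3: row 4 has {A,B,C,E}; column 3 has {C}; that leaves D.
At row 5, column 3: row 5 has {A,C,E}; column 3 has {C,D}; that leaves B.
At row 5, column 5: row 5 has {A,B,C,E}; column 5 has {A,B,C,E}; that leaves D.
At row 2, column 4: row 2 has {B,C,D}; column 4 has {C,D,E}; that leaves A.
At row 3, column 3: row 3 has {C,D,E}; column 3 has {B,C,D}; that leaves A.
At row 3, column 4: row 3 has {A,C,D,E}; column 4 has {A,C,D,E}; that leaves B.
At row 2, column 3: row 2 has {A,B,C,D}; column 3 has {A,B,C,D}; that leaves E.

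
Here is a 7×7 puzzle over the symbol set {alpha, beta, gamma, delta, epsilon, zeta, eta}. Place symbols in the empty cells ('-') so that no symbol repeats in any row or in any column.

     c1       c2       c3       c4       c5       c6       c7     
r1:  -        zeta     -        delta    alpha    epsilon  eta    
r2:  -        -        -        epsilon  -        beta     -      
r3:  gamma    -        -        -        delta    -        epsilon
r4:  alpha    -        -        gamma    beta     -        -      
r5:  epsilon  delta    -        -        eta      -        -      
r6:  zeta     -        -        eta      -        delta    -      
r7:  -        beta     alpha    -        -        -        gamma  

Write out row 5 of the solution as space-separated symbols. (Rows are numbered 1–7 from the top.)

epsilon delta beta alpha eta gamma zeta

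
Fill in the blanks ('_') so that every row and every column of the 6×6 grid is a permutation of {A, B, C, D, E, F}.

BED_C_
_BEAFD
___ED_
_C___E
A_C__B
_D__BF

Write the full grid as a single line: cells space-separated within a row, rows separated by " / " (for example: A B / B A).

(r1,c4) = F
(r1,c6) = A
(r2,c1) = C
(r3,c1) = F
(r3,c2) = A
(r3,c3) = B
(r3,c6) = C
(r4,c1) = D
(r4,c4) = B
(r4,c5) = A
(r5,c2) = F
(r5,c4) = D
(r5,c5) = E
(r6,c1) = E
(r6,c3) = A
(r6,c4) = C
(r4,c3) = F

B E D F C A / C B E A F D / F A B E D C / D C F B A E / A F C D E B / E D A C B F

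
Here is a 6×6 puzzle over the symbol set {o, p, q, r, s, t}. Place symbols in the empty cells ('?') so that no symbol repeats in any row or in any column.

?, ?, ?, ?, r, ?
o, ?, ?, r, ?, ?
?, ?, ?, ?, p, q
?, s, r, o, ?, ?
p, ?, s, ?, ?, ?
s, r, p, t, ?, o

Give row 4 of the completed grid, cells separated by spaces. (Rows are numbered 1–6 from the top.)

q s r o t p

row 3 has {p,q}; column 4 has {o,r,t} — only s is left for (r3,c4).
row 5 has {p,s}; column 4 has {o,r,s,t} — only q is left for (r5,c4).
row 6 has {o,p,r,s,t}; column 5 has {p,r} — only q is left for (r6,c5).
row 1 has {r}; column 4 has {o,q,r,s,t} — only p is left for (r1,c4).
row 4 has {o,r,s}; column 5 has {p,q,r} — only t is left for (r4,c5).
row 4 has {o,r,s,t}; column 6 has {o,q} — only p is left for (r4,c6).
row 5 has {p,q,s}; column 5 has {p,q,r,t} — only o is left for (r5,c5).
row 2 has {o,r}; column 5 has {o,p,q,r,t} — only s is left for (r2,c5).
row 2 has {o,r,s}; column 6 has {o,p,q} — only t is left for (r2,c6).
row 4 has {o,p,r,s,t}; column 1 has {o,p,s} — only q is left for (r4,c1).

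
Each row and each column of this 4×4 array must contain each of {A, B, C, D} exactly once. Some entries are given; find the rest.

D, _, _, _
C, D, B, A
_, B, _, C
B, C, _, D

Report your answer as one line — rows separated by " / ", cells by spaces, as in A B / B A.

At row 1, column 2: row 1 has {D}; column 2 has {B,C,D}; that leaves A.
At row 1, column 3: row 1 has {A,D}; column 3 has {B}; that leaves C.
At row 1, column 4: row 1 has {A,C,D}; column 4 has {A,C,D}; that leaves B.
At row 3, column 1: row 3 has {B,C}; column 1 has {B,C,D}; that leaves A.
At row 3, column 3: row 3 has {A,B,C}; column 3 has {B,C}; that leaves D.
At row 4, column 3: row 4 has {B,C,D}; column 3 has {B,C,D}; that leaves A.

D A C B / C D B A / A B D C / B C A D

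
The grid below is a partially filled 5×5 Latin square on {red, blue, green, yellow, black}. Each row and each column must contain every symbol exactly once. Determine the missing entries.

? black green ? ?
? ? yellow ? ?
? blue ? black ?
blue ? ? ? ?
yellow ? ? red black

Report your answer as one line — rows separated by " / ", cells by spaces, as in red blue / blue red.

red black green yellow blue / black red yellow blue green / green blue red black yellow / blue yellow black green red / yellow green blue red black

At row 1, column 1: row 1 has {green,black}; column 1 has {blue,yellow}; that leaves red.
At row 3, column 1: row 3 has {blue,black}; column 1 has {red,blue,yellow}; that leaves green.
At row 3, column 3: row 3 has {blue,green,black}; column 3 has {green,yellow}; that leaves red.
At row 3, column 5: row 3 has {red,blue,green,black}; column 5 has {black}; that leaves yellow.
At row 4, column 3: row 4 has {blue}; column 3 has {red,green,yellow}; that leaves black.
At row 5, column 2: row 5 has {red,yellow,black}; column 2 has {blue,black}; that leaves green.
At row 5, column 3: row 5 has {red,green,yellow,black}; column 3 has {red,green,yellow,black}; that leaves blue.
At row 1, column 5: row 1 has {red,green,black}; column 5 has {yellow,black}; that leaves blue.
At row 2, column 1: row 2 has {yellow}; column 1 has {red,blue,green,yellow}; that leaves black.
At row 2, column 2: row 2 has {yellow,black}; column 2 has {blue,green,black}; that leaves red.
At row 2, column 5: row 2 has {red,yellow,black}; column 5 has {blue,yellow,black}; that leaves green.
At row 4, column 2: row 4 has {blue,black}; column 2 has {red,blue,green,black}; that leaves yellow.
At row 4, column 4: row 4 has {blue,yellow,black}; column 4 has {red,black}; that leaves green.
At row 4, column 5: row 4 has {blue,green,yellow,black}; column 5 has {blue,green,yellow,black}; that leaves red.
At row 1, column 4: row 1 has {red,blue,green,black}; column 4 has {red,green,black}; that leaves yellow.
At row 2, column 4: row 2 has {red,green,yellow,black}; column 4 has {red,green,yellow,black}; that leaves blue.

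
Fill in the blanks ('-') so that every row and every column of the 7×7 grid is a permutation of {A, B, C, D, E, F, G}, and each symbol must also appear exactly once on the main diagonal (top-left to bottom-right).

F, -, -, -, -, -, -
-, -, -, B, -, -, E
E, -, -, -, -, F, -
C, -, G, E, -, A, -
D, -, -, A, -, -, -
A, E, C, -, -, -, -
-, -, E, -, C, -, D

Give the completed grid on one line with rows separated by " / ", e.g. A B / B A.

(r2,c1) = G
(r7,c1) = B
(r7,c6) = G
(r6,c6) = B
(r7,c4) = F
(r3,c3) = A
(r5,c5) = G
(r7,c2) = A
(r2,c2) = C
(r2,c6) = D
(r2,c3) = F
(r2,c5) = A
(r5,c3) = B
(r1,c3) = D
(r5,c2) = F
(r5,c7) = C
(r5,c6) = E
(r1,c6) = C
(r1,c4) = G
(r6,c4) = D
(r6,c5) = F
(r6,c7) = G
(r1,c2) = B
(r1,c5) = E
(r1,c7) = A
(r3,c4) = C
(r3,c7) = B
(r4,c2) = D
(r4,c5) = B
(r4,c7) = F
(r3,c2) = G
(r3,c5) = D

F B D G E C A / G C F B A D E / E G A C D F B / C D G E B A F / D F B A G E C / A E C D F B G / B A E F C G D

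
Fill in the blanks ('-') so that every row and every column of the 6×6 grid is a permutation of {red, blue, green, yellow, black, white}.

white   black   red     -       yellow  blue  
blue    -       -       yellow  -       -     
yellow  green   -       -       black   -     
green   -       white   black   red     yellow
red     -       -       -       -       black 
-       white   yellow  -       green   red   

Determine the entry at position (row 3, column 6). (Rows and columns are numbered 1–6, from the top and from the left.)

(r1,c4) = green
(r2,c2) = red
(r2,c5) = white
(r2,c6) = green
(r3,c3) = blue
(r3,c6) = white

white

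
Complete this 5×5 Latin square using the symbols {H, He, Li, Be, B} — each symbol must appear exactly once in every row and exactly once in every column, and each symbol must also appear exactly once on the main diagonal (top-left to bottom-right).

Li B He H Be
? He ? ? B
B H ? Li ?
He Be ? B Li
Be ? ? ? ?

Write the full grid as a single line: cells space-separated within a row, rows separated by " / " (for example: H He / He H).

Li B He H Be / H He Li Be B / B H Be Li He / He Be H B Li / Be Li B He H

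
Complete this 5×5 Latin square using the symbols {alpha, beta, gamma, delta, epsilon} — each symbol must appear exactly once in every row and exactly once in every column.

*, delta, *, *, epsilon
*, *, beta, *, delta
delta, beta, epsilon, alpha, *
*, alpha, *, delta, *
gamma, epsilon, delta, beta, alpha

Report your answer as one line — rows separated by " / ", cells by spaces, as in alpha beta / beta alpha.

Cell (r1,c4): row 1 has {delta,epsilon}; column 4 has {alpha,beta,delta} → gamma.
Cell (r2,c2): row 2 has {beta,delta}; column 2 has {alpha,beta,delta,epsilon} → gamma.
Cell (r2,c4): row 2 has {beta,gamma,delta}; column 4 has {alpha,beta,gamma,delta} → epsilon.
Cell (r3,c5): row 3 has {alpha,beta,delta,epsilon}; column 5 has {alpha,delta,epsilon} → gamma.
Cell (r4,c3): row 4 has {alpha,delta}; column 3 has {beta,delta,epsilon} → gamma.
Cell (r4,c5): row 4 has {alpha,gamma,delta}; column 5 has {alpha,gamma,delta,epsilon} → beta.
Cell (r1,c3): row 1 has {gamma,delta,epsilon}; column 3 has {beta,gamma,delta,epsilon} → alpha.
Cell (r2,c1): row 2 has {beta,gamma,delta,epsilon}; column 1 has {gamma,delta} → alpha.
Cell (r4,c1): row 4 has {alpha,beta,gamma,delta}; column 1 has {alpha,gamma,delta} → epsilon.
Cell (r1,c1): row 1 has {alpha,gamma,delta,epsilon}; column 1 has {alpha,gamma,delta,epsilon} → beta.

beta delta alpha gamma epsilon / alpha gamma beta epsilon delta / delta beta epsilon alpha gamma / epsilon alpha gamma delta beta / gamma epsilon delta beta alpha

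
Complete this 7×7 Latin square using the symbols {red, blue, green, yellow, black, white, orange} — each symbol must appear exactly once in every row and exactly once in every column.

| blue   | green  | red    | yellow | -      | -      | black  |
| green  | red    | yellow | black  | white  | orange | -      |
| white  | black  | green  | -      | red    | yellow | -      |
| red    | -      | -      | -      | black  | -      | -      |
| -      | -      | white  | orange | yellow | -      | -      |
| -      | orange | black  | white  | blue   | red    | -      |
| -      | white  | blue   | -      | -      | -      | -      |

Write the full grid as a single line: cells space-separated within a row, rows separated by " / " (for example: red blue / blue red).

(r1,c5) = orange
(r1,c6) = white
(r2,c7) = blue
(r3,c4) = blue
(r3,c7) = orange
(r4,c3) = orange
(r4,c4) = green
(r4,c6) = blue
(r5,c1) = black
(r5,c2) = blue
(r5,c6) = green
(r5,c7) = red
(r6,c1) = yellow
(r6,c7) = green
(r7,c1) = orange
(r7,c4) = red
(r7,c5) = green
(r7,c6) = black
(r7,c7) = yellow
(r4,c2) = yellow
(r4,c7) = white

blue green red yellow orange white black / green red yellow black white orange blue / white black green blue red yellow orange / red yellow orange green black blue white / black blue white orange yellow green red / yellow orange black white blue red green / orange white blue red green black yellow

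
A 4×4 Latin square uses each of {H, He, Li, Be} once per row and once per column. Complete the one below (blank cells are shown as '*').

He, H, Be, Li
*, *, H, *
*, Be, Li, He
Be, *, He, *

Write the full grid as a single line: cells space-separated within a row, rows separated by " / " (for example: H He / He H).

He H Be Li / Li He H Be / H Be Li He / Be Li He H

(r2,c1) = Li
(r2,c2) = He
(r2,c4) = Be
(r3,c1) = H
(r4,c2) = Li
(r4,c4) = H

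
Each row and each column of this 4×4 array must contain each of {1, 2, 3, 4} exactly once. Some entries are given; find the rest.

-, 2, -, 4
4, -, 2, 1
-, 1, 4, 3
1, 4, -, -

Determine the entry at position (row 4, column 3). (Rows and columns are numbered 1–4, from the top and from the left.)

3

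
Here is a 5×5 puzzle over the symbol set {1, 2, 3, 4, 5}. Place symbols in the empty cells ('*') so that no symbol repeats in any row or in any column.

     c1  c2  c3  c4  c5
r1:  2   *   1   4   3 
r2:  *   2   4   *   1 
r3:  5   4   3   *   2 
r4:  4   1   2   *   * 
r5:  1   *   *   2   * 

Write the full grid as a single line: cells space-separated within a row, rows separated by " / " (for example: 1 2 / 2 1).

2 5 1 4 3 / 3 2 4 5 1 / 5 4 3 1 2 / 4 1 2 3 5 / 1 3 5 2 4

(r1,c2) = 5
(r2,c1) = 3
(r2,c4) = 5
(r3,c4) = 1
(r4,c4) = 3
(r4,c5) = 5
(r5,c2) = 3
(r5,c3) = 5
(r5,c5) = 4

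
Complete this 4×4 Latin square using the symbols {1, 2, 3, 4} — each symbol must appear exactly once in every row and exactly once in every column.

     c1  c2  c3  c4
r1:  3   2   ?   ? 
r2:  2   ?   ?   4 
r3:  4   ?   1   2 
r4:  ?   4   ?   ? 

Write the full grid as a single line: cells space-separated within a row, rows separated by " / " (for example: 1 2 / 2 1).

At row 1, column 3: row 1 has {2,3}; column 3 has {1}; that leaves 4.
At row 1, column 4: row 1 has {2,3,4}; column 4 has {2,4}; that leaves 1.
At row 2, column 3: row 2 has {2,4}; column 3 has {1,4}; that leaves 3.
At row 3, column 2: row 3 has {1,2,4}; column 2 has {2,4}; that leaves 3.
At row 4, column 1: row 4 has {4}; column 1 has {2,3,4}; that leaves 1.
At row 4, column 3: row 4 has {1,4}; column 3 has {1,3,4}; that leaves 2.
At row 4, column 4: row 4 has {1,2,4}; column 4 has {1,2,4}; that leaves 3.
At row 2, column 2: row 2 has {2,3,4}; column 2 has {2,3,4}; that leaves 1.

3 2 4 1 / 2 1 3 4 / 4 3 1 2 / 1 4 2 3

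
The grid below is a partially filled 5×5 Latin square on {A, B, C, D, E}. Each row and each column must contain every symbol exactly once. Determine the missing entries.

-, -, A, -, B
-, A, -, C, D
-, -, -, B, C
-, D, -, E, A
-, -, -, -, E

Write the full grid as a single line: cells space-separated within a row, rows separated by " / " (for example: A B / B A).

E C A D B / B A E C D / A E D B C / C D B E A / D B C A E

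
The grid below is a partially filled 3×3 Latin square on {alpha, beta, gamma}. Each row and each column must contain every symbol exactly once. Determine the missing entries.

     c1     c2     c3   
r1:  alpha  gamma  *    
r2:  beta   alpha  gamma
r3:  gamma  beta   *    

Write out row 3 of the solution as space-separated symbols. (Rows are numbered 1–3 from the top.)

gamma beta alpha

(r1,c3): row 1 has {alpha,gamma}; column 3 has {gamma}, so it must be beta.
(r3,c3): row 3 has {beta,gamma}; column 3 has {beta,gamma}, so it must be alpha.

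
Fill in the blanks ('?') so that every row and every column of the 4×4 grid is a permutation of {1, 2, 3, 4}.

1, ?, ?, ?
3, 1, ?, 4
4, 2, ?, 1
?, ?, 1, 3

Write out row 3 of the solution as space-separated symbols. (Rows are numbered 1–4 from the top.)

4 2 3 1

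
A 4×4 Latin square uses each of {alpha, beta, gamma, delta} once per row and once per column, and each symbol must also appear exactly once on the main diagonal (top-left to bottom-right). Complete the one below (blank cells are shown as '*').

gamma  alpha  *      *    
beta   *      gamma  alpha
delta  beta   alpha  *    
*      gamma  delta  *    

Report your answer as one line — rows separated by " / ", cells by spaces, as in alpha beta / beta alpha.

Cell (r1,c3): row 1 has {alpha,gamma}; column 3 has {alpha,gamma,delta} → beta.
Cell (r1,c4): row 1 has {alpha,beta,gamma}; column 4 has {alpha} → delta.
Cell (r2,c2): row 2 has {alpha,beta,gamma}; column 2 has {alpha,beta,gamma}; the diagonal has {alpha,gamma} → delta.
Cell (r3,c4): row 3 has {alpha,beta,delta}; column 4 has {alpha,delta} → gamma.
Cell (r4,c1): row 4 has {gamma,delta}; column 1 has {beta,gamma,delta} → alpha.
Cell (r4,c4): row 4 has {alpha,gamma,delta}; column 4 has {alpha,gamma,delta}; the diagonal has {alpha,gamma,delta} → beta.

gamma alpha beta delta / beta delta gamma alpha / delta beta alpha gamma / alpha gamma delta beta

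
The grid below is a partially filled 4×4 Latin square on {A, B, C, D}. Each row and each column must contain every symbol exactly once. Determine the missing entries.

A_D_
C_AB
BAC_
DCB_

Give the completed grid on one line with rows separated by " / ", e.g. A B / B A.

A B D C / C D A B / B A C D / D C B A

row 1 has {A,D}; column 2 has {A,C} — only B is left for (r1,c2).
row 1 has {A,B,D}; column 4 has {B} — only C is left for (r1,c4).
row 2 has {A,B,C}; column 2 has {A,B,C} — only D is left for (r2,c2).
row 3 has {A,B,C}; column 4 has {B,C} — only D is left for (r3,c4).
row 4 has {B,C,D}; column 4 has {B,C,D} — only A is left for (r4,c4).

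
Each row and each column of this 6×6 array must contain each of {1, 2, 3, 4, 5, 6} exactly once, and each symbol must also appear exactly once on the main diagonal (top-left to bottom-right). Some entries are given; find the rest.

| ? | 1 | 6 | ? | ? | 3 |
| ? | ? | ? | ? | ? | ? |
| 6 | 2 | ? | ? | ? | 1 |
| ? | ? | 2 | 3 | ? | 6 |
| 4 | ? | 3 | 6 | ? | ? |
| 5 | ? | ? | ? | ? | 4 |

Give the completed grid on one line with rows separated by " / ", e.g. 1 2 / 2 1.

2 1 6 5 4 3 / 3 6 4 1 2 5 / 6 2 5 4 3 1 / 1 4 2 3 5 6 / 4 5 3 6 1 2 / 5 3 1 2 6 4

(r1,c1): row 1 has {1,3,6}; column 1 has {4,5,6}; the diagonal has {3,4}, so it must be 2.
(r3,c3): row 3 has {1,2,6}; column 3 has {2,3,6}; the diagonal has {2,3,4}, so it must be 5.
(r3,c4): row 3 has {1,2,5,6}; column 4 has {3,6}, so it must be 4.
(r3,c5): row 3 has {1,2,4,5,6}; column 5 is empty so far, so it must be 3.
(r4,c1): row 4 has {2,3,6}; column 1 has {2,4,5,6}, so it must be 1.
(r5,c2): row 5 has {3,4,6}; column 2 has {1,2}, so it must be 5.
(r5,c5): row 5 has {3,4,5,6}; column 5 has {3}; the diagonal has {2,3,4,5}, so it must be 1.
(r5,c6): row 5 has {1,3,4,5,6}; column 6 has {1,3,4,6}, so it must be 2.
(r6,c3): row 6 has {4,5}; column 3 has {2,3,5,6}, so it must be 1.
(r6,c4): row 6 has {1,4,5}; column 4 has {3,4,6}, so it must be 2.
(r6,c5): row 6 has {1,2,4,5}; column 5 has {1,3}, so it must be 6.
(r1,c4): row 1 has {1,2,3,6}; column 4 has {2,3,4,6}, so it must be 5.
(r1,c5): row 1 has {1,2,3,5,6}; column 5 has {1,3,6}, so it must be 4.
(r2,c1): row 2 is empty so far; column 1 has {1,2,4,5,6}, so it must be 3.
(r2,c2): row 2 has {3}; column 2 has {1,2,5}; the diagonal has {1,2,3,4,5}, so it must be 6.
(r2,c3): row 2 has {3,6}; column 3 has {1,2,3,5,6}, so it must be 4.
(r2,c4): row 2 has {3,4,6}; column 4 has {2,3,4,5,6}, so it must be 1.
(r2,c6): row 2 has {1,3,4,6}; column 6 has {1,2,3,4,6}, so it must be 5.
(r4,c2): row 4 has {1,2,3,6}; column 2 has {1,2,5,6}, so it must be 4.
(r4,c5): row 4 has {1,2,3,4,6}; column 5 has {1,3,4,6}, so it must be 5.
(r6,c2): row 6 has {1,2,4,5,6}; column 2 has {1,2,4,5,6}, so it must be 3.
(r2,c5): row 2 has {1,3,4,5,6}; column 5 has {1,3,4,5,6}, so it must be 2.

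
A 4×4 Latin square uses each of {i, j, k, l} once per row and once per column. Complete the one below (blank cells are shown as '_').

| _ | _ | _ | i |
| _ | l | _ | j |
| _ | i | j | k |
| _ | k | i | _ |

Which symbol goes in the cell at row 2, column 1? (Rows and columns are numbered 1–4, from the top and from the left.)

i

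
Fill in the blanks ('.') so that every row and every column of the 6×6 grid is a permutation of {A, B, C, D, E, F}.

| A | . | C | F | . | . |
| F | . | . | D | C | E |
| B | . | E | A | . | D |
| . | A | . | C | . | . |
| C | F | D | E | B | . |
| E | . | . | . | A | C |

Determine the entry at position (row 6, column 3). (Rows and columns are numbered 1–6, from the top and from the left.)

row 1 has {A,C,F}; column 6 has {C,D,E} — only B is left for (r1,c6).
row 2 has {C,D,E,F}; column 2 has {A,F} — only B is left for (r2,c2).
row 2 has {B,C,D,E,F}; column 3 has {C,D,E} — only A is left for (r2,c3).
row 3 has {A,B,D,E}; column 2 has {A,B,F} — only C is left for (r3,c2).
row 3 has {A,B,C,D,E}; column 5 has {A,B,C} — only F is left for (r3,c5).
row 4 has {A,C}; column 1 has {A,B,C,E,F} — only D is left for (r4,c1).
row 4 has {A,C,D}; column 5 has {A,B,C,F} — only E is left for (r4,c5).
row 4 has {A,C,D,E}; column 6 has {B,C,D,E} — only F is left for (r4,c6).
row 5 has {B,C,D,E,F}; column 6 has {B,C,D,E,F} — only A is left for (r5,c6).
row 6 has {A,C,E}; column 2 has {A,B,C,F} — only D is left for (r6,c2).
row 6 has {A,C,D,E}; column 4 has {A,C,D,E,F} — only B is left for (r6,c4).
row 1 has {A,B,C,F}; column 2 has {A,B,C,D,F} — only E is left for (r1,c2).
row 1 has {A,B,C,E,F}; column 5 has {A,B,C,E,F} — only D is left for (r1,c5).
row 4 has {A,C,D,E,F}; column 3 has {A,C,D,E} — only B is left for (r4,c3).
row 6 has {A,B,C,D,E}; column 3 has {A,B,C,D,E} — only F is left for (r6,c3).

F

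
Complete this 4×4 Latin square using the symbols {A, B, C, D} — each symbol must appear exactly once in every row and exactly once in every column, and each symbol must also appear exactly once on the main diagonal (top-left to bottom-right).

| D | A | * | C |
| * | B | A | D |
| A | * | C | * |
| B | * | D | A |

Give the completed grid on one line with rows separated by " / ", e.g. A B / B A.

D A B C / C B A D / A D C B / B C D A

(r1,c3): row 1 has {A,C,D}; column 3 has {A,C,D}, so it must be B.
(r2,c1): row 2 has {A,B,D}; column 1 has {A,B,D}, so it must be C.
(r3,c2): row 3 has {A,C}; column 2 has {A,B}, so it must be D.
(r3,c4): row 3 has {A,C,D}; column 4 has {A,C,D}, so it must be B.
(r4,c2): row 4 has {A,B,D}; column 2 has {A,B,D}, so it must be C.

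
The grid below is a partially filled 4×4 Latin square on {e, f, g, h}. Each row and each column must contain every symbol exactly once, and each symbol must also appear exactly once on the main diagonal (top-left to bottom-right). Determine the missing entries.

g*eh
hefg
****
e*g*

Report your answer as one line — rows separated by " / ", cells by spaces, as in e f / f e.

Cell (r1,c2): row 1 has {e,g,h}; column 2 has {e} → f.
Cell (r3,c1): row 3 is empty so far; column 1 has {e,g,h} → f.
Cell (r3,c3): row 3 has {f}; column 3 has {e,f,g}; the diagonal has {e,g} → h.
Cell (r3,c4): row 3 has {f,h}; column 4 has {g,h} → e.
Cell (r4,c2): row 4 has {e,g}; column 2 has {e,f} → h.
Cell (r4,c4): row 4 has {e,g,h}; column 4 has {e,g,h}; the diagonal has {e,g,h} → f.
Cell (r3,c2): row 3 has {e,f,h}; column 2 has {e,f,h} → g.

g f e h / h e f g / f g h e / e h g f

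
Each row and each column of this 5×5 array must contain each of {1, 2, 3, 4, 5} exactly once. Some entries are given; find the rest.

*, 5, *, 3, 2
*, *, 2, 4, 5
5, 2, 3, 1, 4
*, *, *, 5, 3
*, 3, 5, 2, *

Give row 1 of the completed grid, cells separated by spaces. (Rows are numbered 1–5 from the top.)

1 5 4 3 2

(r2,c2) = 1
(r4,c2) = 4
(r4,c3) = 1
(r5,c5) = 1
(r1,c3) = 4
(r2,c1) = 3
(r4,c1) = 2
(r5,c1) = 4
(r1,c1) = 1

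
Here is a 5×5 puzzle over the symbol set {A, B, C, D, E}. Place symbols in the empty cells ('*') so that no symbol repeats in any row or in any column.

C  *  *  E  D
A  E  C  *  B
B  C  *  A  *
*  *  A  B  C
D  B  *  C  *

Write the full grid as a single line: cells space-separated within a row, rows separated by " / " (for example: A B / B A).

C A B E D / A E C D B / B C D A E / E D A B C / D B E C A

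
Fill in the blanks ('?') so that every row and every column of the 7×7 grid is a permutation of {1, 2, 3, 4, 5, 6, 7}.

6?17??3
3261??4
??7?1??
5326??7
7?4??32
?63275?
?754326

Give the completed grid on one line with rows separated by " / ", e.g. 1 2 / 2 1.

At row 1, column 6: row 1 has {1,3,6,7}; column 6 has {2,3,5}; that leaves 4.
At row 2, column 5: row 2 has {1,2,3,4,6}; column 5 has {1,3,7}; that leaves 5.
At row 2, column 6: row 2 has {1,2,3,4,5,6}; column 6 has {2,3,4,5}; that leaves 7.
At row 3, column 6: row 3 has {1,7}; column 6 has {2,3,4,5,7}; that leaves 6.
At row 3, column 7: row 3 has {1,6,7}; column 7 has {2,3,4,6,7}; that leaves 5.
At row 4, column 5: row 4 has {2,3,5,6,7}; column 5 has {1,3,5,7}; that leaves 4.
At row 4, column 6: row 4 has {2,3,4,5,6,7}; column 6 has {2,3,4,5,6,7}; that leaves 1.
At row 5, column 4: row 5 has {2,3,4,7}; column 4 has {1,2,4,6,7}; that leaves 5.
At row 5, column 5: row 5 has {2,3,4,5,7}; column 5 has {1,3,4,5,7}; that leaves 6.
At row 6, column 7: row 6 has {2,3,5,6,7}; column 7 has {2,3,4,5,6,7}; that leaves 1.
At row 7, column 1: row 7 has {2,3,4,5,6,7}; column 1 has {3,5,6,7}; that leaves 1.
At row 1, column 2: row 1 has {1,3,4,6,7}; column 2 has {2,3,6,7}; that leaves 5.
At row 1, column 5: row 1 has {1,3,4,5,6,7}; column 5 has {1,3,4,5,6,7}; that leaves 2.
At row 3, column 2: row 3 has {1,5,6,7}; column 2 has {2,3,5,6,7}; that leaves 4.
At row 3, column 4: row 3 has {1,4,5,6,7}; column 4 has {1,2,4,5,6,7}; that leaves 3.
At row 5, column 2: row 5 has {2,3,4,5,6,7}; column 2 has {2,3,4,5,6,7}; that leaves 1.
At row 6, column 1: row 6 has {1,2,3,5,6,7}; column 1 has {1,3,5,6,7}; that leaves 4.
At row 3, column 1: row 3 has {1,3,4,5,6,7}; column 1 has {1,3,4,5,6,7}; that leaves 2.

6 5 1 7 2 4 3 / 3 2 6 1 5 7 4 / 2 4 7 3 1 6 5 / 5 3 2 6 4 1 7 / 7 1 4 5 6 3 2 / 4 6 3 2 7 5 1 / 1 7 5 4 3 2 6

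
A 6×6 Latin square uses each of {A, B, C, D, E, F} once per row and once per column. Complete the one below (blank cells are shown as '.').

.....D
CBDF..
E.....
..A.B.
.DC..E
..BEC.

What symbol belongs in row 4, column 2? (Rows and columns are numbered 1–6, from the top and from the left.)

(r2,c6): row 2 has {B,C,D,F}; column 6 has {D,E}, so it must be A.
(r3,c3): row 3 has {E}; column 3 has {A,B,C,D}, so it must be F.
(r6,c6): row 6 has {B,C,E}; column 6 has {A,D,E}, so it must be F.
(r1,c3): row 1 has {D}; column 3 has {A,B,C,D,F}, so it must be E.
(r2,c5): row 2 has {A,B,C,D,F}; column 5 has {B,C}, so it must be E.
(r4,c6): row 4 has {A,B}; column 6 has {A,D,E,F}, so it must be C.
(r6,c2): row 6 has {B,C,E,F}; column 2 has {B,D}, so it must be A.
(r3,c2): row 3 has {E,F}; column 2 has {A,B,D}, so it must be C.
(r3,c6): row 3 has {C,E,F}; column 6 has {A,C,D,E,F}, so it must be B.
(r4,c4): row 4 has {A,B,C}; column 4 has {E,F}, so it must be D.
(r6,c1): row 6 has {A,B,C,E,F}; column 1 has {C,E}, so it must be D.
(r1,c2): row 1 has {D,E}; column 2 has {A,B,C,D}, so it must be F.
(r1,c5): row 1 has {D,E,F}; column 5 has {B,C,E}, so it must be A.
(r3,c4): row 3 has {B,C,E,F}; column 4 has {D,E,F}, so it must be A.
(r3,c5): row 3 has {A,B,C,E,F}; column 5 has {A,B,C,E}, so it must be D.
(r4,c1): row 4 has {A,B,C,D}; column 1 has {C,D,E}, so it must be F.
(r4,c2): row 4 has {A,B,C,D,F}; column 2 has {A,B,C,D,F}, so it must be E.

E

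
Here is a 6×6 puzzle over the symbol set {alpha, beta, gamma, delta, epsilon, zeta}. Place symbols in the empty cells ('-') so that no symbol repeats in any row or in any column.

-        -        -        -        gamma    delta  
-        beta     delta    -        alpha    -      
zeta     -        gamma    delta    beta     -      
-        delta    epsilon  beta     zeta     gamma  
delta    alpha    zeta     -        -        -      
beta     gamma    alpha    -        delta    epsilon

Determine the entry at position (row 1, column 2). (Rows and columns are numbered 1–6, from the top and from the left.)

(r1,c3): row 1 has {gamma,delta}; column 3 has {alpha,gamma,delta,epsilon,zeta}, so it must be beta.
(r2,c6): row 2 has {alpha,beta,delta}; column 6 has {gamma,delta,epsilon}, so it must be zeta.
(r3,c2): row 3 has {beta,gamma,delta,zeta}; column 2 has {alpha,beta,gamma,delta}, so it must be epsilon.
(r3,c6): row 3 has {beta,gamma,delta,epsilon,zeta}; column 6 has {gamma,delta,epsilon,zeta}, so it must be alpha.
(r4,c1): row 4 has {beta,gamma,delta,epsilon,zeta}; column 1 has {beta,delta,zeta}, so it must be alpha.
(r5,c5): row 5 has {alpha,delta,zeta}; column 5 has {alpha,beta,gamma,delta,zeta}, so it must be epsilon.
(r5,c6): row 5 has {alpha,delta,epsilon,zeta}; column 6 has {alpha,gamma,delta,epsilon,zeta}, so it must be beta.
(r6,c4): row 6 has {alpha,beta,gamma,delta,epsilon}; column 4 has {beta,delta}, so it must be zeta.
(r1,c1): row 1 has {beta,gamma,delta}; column 1 has {alpha,beta,delta,zeta}, so it must be epsilon.
(r1,c2): row 1 has {beta,gamma,delta,epsilon}; column 2 has {alpha,beta,gamma,delta,epsilon}, so it must be zeta.

zeta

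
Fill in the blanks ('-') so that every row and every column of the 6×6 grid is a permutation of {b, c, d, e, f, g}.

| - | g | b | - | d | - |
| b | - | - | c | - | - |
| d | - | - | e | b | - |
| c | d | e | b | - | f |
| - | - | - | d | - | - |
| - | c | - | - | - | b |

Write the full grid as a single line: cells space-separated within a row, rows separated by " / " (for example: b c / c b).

row 1 has {b,d,g}; column 4 has {b,c,d,e} — only f is left for (r1,c4).
row 3 has {b,d,e}; column 2 has {c,d,g} — only f is left for (r3,c2).
row 4 has {b,c,d,e,f}; column 5 has {b,d} — only g is left for (r4,c5).
row 6 has {b,c}; column 4 has {b,c,d,e,f} — only g is left for (r6,c4).
row 1 has {b,d,f,g}; column 1 has {b,c,d} — only e is left for (r1,c1).
row 1 has {b,d,e,f,g}; column 6 has {b,f} — only c is left for (r1,c6).
row 2 has {b,c}; column 2 has {c,d,f,g} — only e is left for (r2,c2).
row 2 has {b,c,e}; column 5 has {b,d,g} — only f is left for (r2,c5).
row 3 has {b,d,e,f}; column 6 has {b,c,f} — only g is left for (r3,c6).
row 5 has {d}; column 2 has {c,d,e,f,g} — only b is left for (r5,c2).
row 5 has {b,d}; column 6 has {b,c,f,g} — only e is left for (r5,c6).
row 6 has {b,c,g}; column 1 has {b,c,d,e} — only f is left for (r6,c1).
row 6 has {b,c,f,g}; column 3 has {b,e} — only d is left for (r6,c3).
row 6 has {b,c,d,f,g}; column 5 has {b,d,f,g} — only e is left for (r6,c5).
row 2 has {b,c,e,f}; column 3 has {b,d,e} — only g is left for (r2,c3).
row 2 has {b,c,e,f,g}; column 6 has {b,c,e,f,g} — only d is left for (r2,c6).
row 3 has {b,d,e,f,g}; column 3 has {b,d,e,g} — only c is left for (r3,c3).
row 5 has {b,d,e}; column 1 has {b,c,d,e,f} — only g is left for (r5,c1).
row 5 has {b,d,e,g}; column 3 has {b,c,d,e,g} — only f is left for (r5,c3).
row 5 has {b,d,e,f,g}; column 5 has {b,d,e,f,g} — only c is left for (r5,c5).

e g b f d c / b e g c f d / d f c e b g / c d e b g f / g b f d c e / f c d g e b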